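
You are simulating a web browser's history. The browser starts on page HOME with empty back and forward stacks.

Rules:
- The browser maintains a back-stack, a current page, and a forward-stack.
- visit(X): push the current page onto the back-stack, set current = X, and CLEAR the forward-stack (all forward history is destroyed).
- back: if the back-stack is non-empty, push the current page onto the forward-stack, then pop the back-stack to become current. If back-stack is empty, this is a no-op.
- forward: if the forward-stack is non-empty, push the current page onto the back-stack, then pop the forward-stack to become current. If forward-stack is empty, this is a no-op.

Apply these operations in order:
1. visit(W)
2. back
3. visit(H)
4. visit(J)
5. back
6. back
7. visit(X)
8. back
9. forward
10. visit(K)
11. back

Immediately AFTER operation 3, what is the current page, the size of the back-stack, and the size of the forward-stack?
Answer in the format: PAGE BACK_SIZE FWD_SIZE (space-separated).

After 1 (visit(W)): cur=W back=1 fwd=0
After 2 (back): cur=HOME back=0 fwd=1
After 3 (visit(H)): cur=H back=1 fwd=0

H 1 0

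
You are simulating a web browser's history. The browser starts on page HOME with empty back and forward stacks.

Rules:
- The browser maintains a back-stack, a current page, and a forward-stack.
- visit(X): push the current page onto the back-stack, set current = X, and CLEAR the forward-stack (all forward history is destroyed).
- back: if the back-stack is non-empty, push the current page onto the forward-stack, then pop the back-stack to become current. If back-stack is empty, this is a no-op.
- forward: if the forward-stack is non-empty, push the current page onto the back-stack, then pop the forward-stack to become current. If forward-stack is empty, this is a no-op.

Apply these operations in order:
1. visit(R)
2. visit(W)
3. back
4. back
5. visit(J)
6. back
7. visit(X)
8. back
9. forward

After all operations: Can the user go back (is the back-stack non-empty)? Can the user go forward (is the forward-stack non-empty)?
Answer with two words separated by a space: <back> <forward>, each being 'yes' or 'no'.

Answer: yes no

Derivation:
After 1 (visit(R)): cur=R back=1 fwd=0
After 2 (visit(W)): cur=W back=2 fwd=0
After 3 (back): cur=R back=1 fwd=1
After 4 (back): cur=HOME back=0 fwd=2
After 5 (visit(J)): cur=J back=1 fwd=0
After 6 (back): cur=HOME back=0 fwd=1
After 7 (visit(X)): cur=X back=1 fwd=0
After 8 (back): cur=HOME back=0 fwd=1
After 9 (forward): cur=X back=1 fwd=0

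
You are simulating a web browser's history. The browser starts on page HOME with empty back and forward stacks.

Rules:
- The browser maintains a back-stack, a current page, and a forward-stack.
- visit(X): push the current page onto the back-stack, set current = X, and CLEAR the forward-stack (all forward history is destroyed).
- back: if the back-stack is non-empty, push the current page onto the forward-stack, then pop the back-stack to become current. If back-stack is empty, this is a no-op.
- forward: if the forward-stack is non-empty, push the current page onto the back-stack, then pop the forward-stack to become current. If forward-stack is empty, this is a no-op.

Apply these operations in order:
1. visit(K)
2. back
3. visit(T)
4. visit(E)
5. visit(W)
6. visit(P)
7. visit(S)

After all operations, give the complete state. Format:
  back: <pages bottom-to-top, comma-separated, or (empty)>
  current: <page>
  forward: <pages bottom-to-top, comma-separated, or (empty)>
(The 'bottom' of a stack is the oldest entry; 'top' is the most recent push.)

After 1 (visit(K)): cur=K back=1 fwd=0
After 2 (back): cur=HOME back=0 fwd=1
After 3 (visit(T)): cur=T back=1 fwd=0
After 4 (visit(E)): cur=E back=2 fwd=0
After 5 (visit(W)): cur=W back=3 fwd=0
After 6 (visit(P)): cur=P back=4 fwd=0
After 7 (visit(S)): cur=S back=5 fwd=0

Answer: back: HOME,T,E,W,P
current: S
forward: (empty)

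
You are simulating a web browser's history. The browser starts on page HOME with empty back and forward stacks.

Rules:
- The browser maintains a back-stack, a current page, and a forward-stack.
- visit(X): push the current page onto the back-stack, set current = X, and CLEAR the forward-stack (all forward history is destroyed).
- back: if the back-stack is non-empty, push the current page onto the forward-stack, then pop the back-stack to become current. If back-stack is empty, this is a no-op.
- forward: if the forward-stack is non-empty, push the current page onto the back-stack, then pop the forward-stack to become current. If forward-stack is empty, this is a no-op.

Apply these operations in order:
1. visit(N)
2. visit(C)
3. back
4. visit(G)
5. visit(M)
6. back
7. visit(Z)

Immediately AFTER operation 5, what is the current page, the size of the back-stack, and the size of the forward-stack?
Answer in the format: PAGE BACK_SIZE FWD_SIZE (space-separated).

After 1 (visit(N)): cur=N back=1 fwd=0
After 2 (visit(C)): cur=C back=2 fwd=0
After 3 (back): cur=N back=1 fwd=1
After 4 (visit(G)): cur=G back=2 fwd=0
After 5 (visit(M)): cur=M back=3 fwd=0

M 3 0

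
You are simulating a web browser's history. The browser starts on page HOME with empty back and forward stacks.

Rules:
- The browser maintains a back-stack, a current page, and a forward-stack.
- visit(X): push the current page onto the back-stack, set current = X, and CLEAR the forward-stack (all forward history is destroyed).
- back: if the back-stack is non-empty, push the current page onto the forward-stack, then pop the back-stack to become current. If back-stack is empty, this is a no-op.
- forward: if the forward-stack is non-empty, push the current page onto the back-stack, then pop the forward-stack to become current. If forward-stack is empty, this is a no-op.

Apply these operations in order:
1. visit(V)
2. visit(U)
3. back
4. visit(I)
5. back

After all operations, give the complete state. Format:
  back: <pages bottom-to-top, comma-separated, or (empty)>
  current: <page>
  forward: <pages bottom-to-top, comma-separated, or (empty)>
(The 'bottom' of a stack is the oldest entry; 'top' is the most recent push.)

After 1 (visit(V)): cur=V back=1 fwd=0
After 2 (visit(U)): cur=U back=2 fwd=0
After 3 (back): cur=V back=1 fwd=1
After 4 (visit(I)): cur=I back=2 fwd=0
After 5 (back): cur=V back=1 fwd=1

Answer: back: HOME
current: V
forward: I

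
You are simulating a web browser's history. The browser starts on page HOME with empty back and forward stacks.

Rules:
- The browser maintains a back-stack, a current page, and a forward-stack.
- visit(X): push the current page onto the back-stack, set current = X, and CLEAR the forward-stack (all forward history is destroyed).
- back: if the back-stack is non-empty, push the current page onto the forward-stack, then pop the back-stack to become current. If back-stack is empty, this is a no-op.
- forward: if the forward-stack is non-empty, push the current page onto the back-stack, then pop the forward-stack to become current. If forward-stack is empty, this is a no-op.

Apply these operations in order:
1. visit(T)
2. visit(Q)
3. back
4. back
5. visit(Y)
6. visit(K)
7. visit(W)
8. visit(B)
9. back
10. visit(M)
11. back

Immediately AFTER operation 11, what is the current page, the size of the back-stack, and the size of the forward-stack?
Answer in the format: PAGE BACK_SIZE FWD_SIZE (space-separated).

After 1 (visit(T)): cur=T back=1 fwd=0
After 2 (visit(Q)): cur=Q back=2 fwd=0
After 3 (back): cur=T back=1 fwd=1
After 4 (back): cur=HOME back=0 fwd=2
After 5 (visit(Y)): cur=Y back=1 fwd=0
After 6 (visit(K)): cur=K back=2 fwd=0
After 7 (visit(W)): cur=W back=3 fwd=0
After 8 (visit(B)): cur=B back=4 fwd=0
After 9 (back): cur=W back=3 fwd=1
After 10 (visit(M)): cur=M back=4 fwd=0
After 11 (back): cur=W back=3 fwd=1

W 3 1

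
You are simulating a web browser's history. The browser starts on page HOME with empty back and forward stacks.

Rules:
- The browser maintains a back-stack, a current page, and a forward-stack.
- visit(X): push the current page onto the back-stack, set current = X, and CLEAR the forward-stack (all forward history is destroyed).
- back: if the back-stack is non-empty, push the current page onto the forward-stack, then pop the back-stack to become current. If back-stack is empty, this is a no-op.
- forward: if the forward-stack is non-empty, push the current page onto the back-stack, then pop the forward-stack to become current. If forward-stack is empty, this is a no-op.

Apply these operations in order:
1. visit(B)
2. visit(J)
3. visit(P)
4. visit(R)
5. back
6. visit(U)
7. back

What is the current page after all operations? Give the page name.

Answer: P

Derivation:
After 1 (visit(B)): cur=B back=1 fwd=0
After 2 (visit(J)): cur=J back=2 fwd=0
After 3 (visit(P)): cur=P back=3 fwd=0
After 4 (visit(R)): cur=R back=4 fwd=0
After 5 (back): cur=P back=3 fwd=1
After 6 (visit(U)): cur=U back=4 fwd=0
After 7 (back): cur=P back=3 fwd=1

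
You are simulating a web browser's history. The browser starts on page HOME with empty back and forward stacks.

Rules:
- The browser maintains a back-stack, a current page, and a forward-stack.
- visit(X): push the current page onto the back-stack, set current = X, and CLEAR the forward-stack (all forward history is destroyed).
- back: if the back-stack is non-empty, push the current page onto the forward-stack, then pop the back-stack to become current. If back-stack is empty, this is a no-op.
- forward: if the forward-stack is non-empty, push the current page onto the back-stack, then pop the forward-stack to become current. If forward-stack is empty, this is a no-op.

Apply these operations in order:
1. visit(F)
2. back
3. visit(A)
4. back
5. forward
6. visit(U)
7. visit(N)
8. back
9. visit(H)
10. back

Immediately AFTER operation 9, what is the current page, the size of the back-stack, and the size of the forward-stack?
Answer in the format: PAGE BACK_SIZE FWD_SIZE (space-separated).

After 1 (visit(F)): cur=F back=1 fwd=0
After 2 (back): cur=HOME back=0 fwd=1
After 3 (visit(A)): cur=A back=1 fwd=0
After 4 (back): cur=HOME back=0 fwd=1
After 5 (forward): cur=A back=1 fwd=0
After 6 (visit(U)): cur=U back=2 fwd=0
After 7 (visit(N)): cur=N back=3 fwd=0
After 8 (back): cur=U back=2 fwd=1
After 9 (visit(H)): cur=H back=3 fwd=0

H 3 0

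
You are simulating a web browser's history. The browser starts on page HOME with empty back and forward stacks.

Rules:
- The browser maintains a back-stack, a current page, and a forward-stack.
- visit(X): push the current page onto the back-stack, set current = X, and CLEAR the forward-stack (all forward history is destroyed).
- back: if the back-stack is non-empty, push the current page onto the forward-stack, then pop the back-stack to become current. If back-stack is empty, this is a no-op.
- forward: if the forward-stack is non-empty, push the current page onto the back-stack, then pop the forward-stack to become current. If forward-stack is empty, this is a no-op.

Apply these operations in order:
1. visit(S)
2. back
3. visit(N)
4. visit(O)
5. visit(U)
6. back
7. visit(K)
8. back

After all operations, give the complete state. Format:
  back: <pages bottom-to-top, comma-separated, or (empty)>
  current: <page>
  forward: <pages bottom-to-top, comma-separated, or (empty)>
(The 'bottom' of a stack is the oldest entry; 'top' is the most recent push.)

Answer: back: HOME,N
current: O
forward: K

Derivation:
After 1 (visit(S)): cur=S back=1 fwd=0
After 2 (back): cur=HOME back=0 fwd=1
After 3 (visit(N)): cur=N back=1 fwd=0
After 4 (visit(O)): cur=O back=2 fwd=0
After 5 (visit(U)): cur=U back=3 fwd=0
After 6 (back): cur=O back=2 fwd=1
After 7 (visit(K)): cur=K back=3 fwd=0
After 8 (back): cur=O back=2 fwd=1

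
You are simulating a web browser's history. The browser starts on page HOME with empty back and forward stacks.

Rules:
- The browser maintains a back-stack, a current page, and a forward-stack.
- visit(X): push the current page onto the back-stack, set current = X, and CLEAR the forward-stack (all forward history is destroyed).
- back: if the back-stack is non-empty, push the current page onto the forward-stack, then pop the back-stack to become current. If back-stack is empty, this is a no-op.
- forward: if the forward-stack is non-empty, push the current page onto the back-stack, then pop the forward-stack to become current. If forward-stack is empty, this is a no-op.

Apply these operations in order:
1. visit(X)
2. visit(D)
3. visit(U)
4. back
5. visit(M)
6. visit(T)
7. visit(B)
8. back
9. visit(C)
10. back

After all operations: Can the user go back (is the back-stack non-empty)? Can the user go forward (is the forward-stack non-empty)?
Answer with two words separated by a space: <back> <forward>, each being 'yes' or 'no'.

Answer: yes yes

Derivation:
After 1 (visit(X)): cur=X back=1 fwd=0
After 2 (visit(D)): cur=D back=2 fwd=0
After 3 (visit(U)): cur=U back=3 fwd=0
After 4 (back): cur=D back=2 fwd=1
After 5 (visit(M)): cur=M back=3 fwd=0
After 6 (visit(T)): cur=T back=4 fwd=0
After 7 (visit(B)): cur=B back=5 fwd=0
After 8 (back): cur=T back=4 fwd=1
After 9 (visit(C)): cur=C back=5 fwd=0
After 10 (back): cur=T back=4 fwd=1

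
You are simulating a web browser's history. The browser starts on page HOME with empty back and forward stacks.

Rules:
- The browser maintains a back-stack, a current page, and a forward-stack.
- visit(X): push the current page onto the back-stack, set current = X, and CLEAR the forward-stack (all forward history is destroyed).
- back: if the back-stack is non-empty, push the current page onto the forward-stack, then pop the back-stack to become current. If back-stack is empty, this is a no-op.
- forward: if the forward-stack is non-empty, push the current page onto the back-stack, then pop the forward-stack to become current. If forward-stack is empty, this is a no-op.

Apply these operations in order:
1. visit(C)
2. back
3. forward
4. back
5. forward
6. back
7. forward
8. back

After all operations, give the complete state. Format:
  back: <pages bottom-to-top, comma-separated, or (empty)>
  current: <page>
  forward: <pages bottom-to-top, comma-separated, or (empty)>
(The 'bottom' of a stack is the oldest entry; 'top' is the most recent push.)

Answer: back: (empty)
current: HOME
forward: C

Derivation:
After 1 (visit(C)): cur=C back=1 fwd=0
After 2 (back): cur=HOME back=0 fwd=1
After 3 (forward): cur=C back=1 fwd=0
After 4 (back): cur=HOME back=0 fwd=1
After 5 (forward): cur=C back=1 fwd=0
After 6 (back): cur=HOME back=0 fwd=1
After 7 (forward): cur=C back=1 fwd=0
After 8 (back): cur=HOME back=0 fwd=1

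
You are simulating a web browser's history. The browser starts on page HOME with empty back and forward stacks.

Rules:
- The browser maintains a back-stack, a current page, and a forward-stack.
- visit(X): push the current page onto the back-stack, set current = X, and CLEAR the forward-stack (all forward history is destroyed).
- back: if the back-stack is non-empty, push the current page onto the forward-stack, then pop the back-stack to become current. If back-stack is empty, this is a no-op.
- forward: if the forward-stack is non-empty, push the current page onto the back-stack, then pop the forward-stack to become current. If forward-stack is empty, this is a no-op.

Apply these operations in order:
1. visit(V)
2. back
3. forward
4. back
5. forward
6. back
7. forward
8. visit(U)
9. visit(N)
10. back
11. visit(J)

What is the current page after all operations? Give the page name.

After 1 (visit(V)): cur=V back=1 fwd=0
After 2 (back): cur=HOME back=0 fwd=1
After 3 (forward): cur=V back=1 fwd=0
After 4 (back): cur=HOME back=0 fwd=1
After 5 (forward): cur=V back=1 fwd=0
After 6 (back): cur=HOME back=0 fwd=1
After 7 (forward): cur=V back=1 fwd=0
After 8 (visit(U)): cur=U back=2 fwd=0
After 9 (visit(N)): cur=N back=3 fwd=0
After 10 (back): cur=U back=2 fwd=1
After 11 (visit(J)): cur=J back=3 fwd=0

Answer: J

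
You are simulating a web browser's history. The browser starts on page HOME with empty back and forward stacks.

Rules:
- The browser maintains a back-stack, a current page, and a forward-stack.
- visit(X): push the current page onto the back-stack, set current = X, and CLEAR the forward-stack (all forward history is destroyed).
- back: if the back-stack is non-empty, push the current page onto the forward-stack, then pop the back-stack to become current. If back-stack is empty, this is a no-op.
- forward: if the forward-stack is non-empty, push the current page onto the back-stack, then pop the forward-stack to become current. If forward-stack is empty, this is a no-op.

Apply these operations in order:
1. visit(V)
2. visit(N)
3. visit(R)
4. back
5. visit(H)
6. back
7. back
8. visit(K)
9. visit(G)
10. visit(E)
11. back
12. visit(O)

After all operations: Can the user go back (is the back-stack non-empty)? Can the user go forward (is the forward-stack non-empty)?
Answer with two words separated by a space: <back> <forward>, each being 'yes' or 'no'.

After 1 (visit(V)): cur=V back=1 fwd=0
After 2 (visit(N)): cur=N back=2 fwd=0
After 3 (visit(R)): cur=R back=3 fwd=0
After 4 (back): cur=N back=2 fwd=1
After 5 (visit(H)): cur=H back=3 fwd=0
After 6 (back): cur=N back=2 fwd=1
After 7 (back): cur=V back=1 fwd=2
After 8 (visit(K)): cur=K back=2 fwd=0
After 9 (visit(G)): cur=G back=3 fwd=0
After 10 (visit(E)): cur=E back=4 fwd=0
After 11 (back): cur=G back=3 fwd=1
After 12 (visit(O)): cur=O back=4 fwd=0

Answer: yes no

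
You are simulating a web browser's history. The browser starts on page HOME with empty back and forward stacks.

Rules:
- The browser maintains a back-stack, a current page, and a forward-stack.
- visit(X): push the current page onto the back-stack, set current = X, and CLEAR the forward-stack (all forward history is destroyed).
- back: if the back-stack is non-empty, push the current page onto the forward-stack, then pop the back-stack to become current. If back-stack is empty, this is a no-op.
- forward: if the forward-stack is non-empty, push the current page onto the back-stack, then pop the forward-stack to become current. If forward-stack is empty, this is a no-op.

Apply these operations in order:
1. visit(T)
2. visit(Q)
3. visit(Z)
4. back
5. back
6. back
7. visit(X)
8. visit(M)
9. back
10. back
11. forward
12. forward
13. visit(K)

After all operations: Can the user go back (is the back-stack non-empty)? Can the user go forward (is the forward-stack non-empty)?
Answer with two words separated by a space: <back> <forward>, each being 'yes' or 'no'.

After 1 (visit(T)): cur=T back=1 fwd=0
After 2 (visit(Q)): cur=Q back=2 fwd=0
After 3 (visit(Z)): cur=Z back=3 fwd=0
After 4 (back): cur=Q back=2 fwd=1
After 5 (back): cur=T back=1 fwd=2
After 6 (back): cur=HOME back=0 fwd=3
After 7 (visit(X)): cur=X back=1 fwd=0
After 8 (visit(M)): cur=M back=2 fwd=0
After 9 (back): cur=X back=1 fwd=1
After 10 (back): cur=HOME back=0 fwd=2
After 11 (forward): cur=X back=1 fwd=1
After 12 (forward): cur=M back=2 fwd=0
After 13 (visit(K)): cur=K back=3 fwd=0

Answer: yes no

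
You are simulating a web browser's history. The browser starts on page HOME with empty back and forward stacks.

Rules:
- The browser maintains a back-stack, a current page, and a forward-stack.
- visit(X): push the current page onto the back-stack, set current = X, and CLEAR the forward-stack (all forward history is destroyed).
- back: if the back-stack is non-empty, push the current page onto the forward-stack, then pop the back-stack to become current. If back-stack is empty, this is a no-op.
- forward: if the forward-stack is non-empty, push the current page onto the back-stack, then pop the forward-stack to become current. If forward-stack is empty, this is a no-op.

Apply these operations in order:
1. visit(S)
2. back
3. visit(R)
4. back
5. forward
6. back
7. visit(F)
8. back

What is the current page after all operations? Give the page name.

After 1 (visit(S)): cur=S back=1 fwd=0
After 2 (back): cur=HOME back=0 fwd=1
After 3 (visit(R)): cur=R back=1 fwd=0
After 4 (back): cur=HOME back=0 fwd=1
After 5 (forward): cur=R back=1 fwd=0
After 6 (back): cur=HOME back=0 fwd=1
After 7 (visit(F)): cur=F back=1 fwd=0
After 8 (back): cur=HOME back=0 fwd=1

Answer: HOME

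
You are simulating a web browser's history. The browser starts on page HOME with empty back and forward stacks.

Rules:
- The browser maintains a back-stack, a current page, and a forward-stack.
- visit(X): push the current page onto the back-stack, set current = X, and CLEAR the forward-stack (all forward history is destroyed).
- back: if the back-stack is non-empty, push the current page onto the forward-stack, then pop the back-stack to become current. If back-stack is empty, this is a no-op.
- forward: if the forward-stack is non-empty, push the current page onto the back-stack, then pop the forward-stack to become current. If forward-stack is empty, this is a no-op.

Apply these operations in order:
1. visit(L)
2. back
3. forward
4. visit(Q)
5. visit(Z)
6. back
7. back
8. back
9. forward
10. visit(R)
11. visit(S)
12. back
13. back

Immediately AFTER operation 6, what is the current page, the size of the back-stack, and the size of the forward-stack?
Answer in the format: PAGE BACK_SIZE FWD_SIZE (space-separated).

After 1 (visit(L)): cur=L back=1 fwd=0
After 2 (back): cur=HOME back=0 fwd=1
After 3 (forward): cur=L back=1 fwd=0
After 4 (visit(Q)): cur=Q back=2 fwd=0
After 5 (visit(Z)): cur=Z back=3 fwd=0
After 6 (back): cur=Q back=2 fwd=1

Q 2 1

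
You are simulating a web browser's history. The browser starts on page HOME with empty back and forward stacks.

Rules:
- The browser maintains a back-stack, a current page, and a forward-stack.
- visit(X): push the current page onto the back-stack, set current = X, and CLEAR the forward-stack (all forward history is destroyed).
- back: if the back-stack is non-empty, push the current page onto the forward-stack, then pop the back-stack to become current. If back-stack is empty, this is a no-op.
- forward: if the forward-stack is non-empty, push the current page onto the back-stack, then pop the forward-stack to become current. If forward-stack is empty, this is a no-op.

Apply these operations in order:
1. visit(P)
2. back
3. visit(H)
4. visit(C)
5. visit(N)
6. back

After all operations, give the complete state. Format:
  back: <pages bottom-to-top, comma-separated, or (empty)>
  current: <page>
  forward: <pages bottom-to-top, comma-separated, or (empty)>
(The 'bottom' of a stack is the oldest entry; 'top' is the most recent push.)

After 1 (visit(P)): cur=P back=1 fwd=0
After 2 (back): cur=HOME back=0 fwd=1
After 3 (visit(H)): cur=H back=1 fwd=0
After 4 (visit(C)): cur=C back=2 fwd=0
After 5 (visit(N)): cur=N back=3 fwd=0
After 6 (back): cur=C back=2 fwd=1

Answer: back: HOME,H
current: C
forward: N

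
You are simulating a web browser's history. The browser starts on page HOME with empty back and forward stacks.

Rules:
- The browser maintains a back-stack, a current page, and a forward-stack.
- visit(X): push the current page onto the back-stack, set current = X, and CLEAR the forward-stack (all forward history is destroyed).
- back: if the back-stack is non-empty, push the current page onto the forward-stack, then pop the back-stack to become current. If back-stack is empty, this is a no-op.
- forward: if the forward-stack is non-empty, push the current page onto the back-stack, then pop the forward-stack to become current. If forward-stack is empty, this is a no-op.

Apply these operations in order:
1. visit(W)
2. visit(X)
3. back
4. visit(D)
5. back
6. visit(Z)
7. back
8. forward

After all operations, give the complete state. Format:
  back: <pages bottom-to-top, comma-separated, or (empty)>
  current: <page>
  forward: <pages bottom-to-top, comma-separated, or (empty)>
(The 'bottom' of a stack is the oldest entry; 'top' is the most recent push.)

After 1 (visit(W)): cur=W back=1 fwd=0
After 2 (visit(X)): cur=X back=2 fwd=0
After 3 (back): cur=W back=1 fwd=1
After 4 (visit(D)): cur=D back=2 fwd=0
After 5 (back): cur=W back=1 fwd=1
After 6 (visit(Z)): cur=Z back=2 fwd=0
After 7 (back): cur=W back=1 fwd=1
After 8 (forward): cur=Z back=2 fwd=0

Answer: back: HOME,W
current: Z
forward: (empty)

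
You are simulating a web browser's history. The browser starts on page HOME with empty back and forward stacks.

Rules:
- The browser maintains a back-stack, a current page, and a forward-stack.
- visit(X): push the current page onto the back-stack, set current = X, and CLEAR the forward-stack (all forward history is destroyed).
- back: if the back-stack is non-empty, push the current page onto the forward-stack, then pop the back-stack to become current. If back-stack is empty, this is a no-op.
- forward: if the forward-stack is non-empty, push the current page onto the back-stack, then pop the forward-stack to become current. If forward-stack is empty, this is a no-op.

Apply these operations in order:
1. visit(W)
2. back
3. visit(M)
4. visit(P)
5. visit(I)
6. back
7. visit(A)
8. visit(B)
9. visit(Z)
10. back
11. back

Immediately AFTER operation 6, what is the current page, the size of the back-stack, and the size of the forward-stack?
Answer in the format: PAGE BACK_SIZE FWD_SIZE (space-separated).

After 1 (visit(W)): cur=W back=1 fwd=0
After 2 (back): cur=HOME back=0 fwd=1
After 3 (visit(M)): cur=M back=1 fwd=0
After 4 (visit(P)): cur=P back=2 fwd=0
After 5 (visit(I)): cur=I back=3 fwd=0
After 6 (back): cur=P back=2 fwd=1

P 2 1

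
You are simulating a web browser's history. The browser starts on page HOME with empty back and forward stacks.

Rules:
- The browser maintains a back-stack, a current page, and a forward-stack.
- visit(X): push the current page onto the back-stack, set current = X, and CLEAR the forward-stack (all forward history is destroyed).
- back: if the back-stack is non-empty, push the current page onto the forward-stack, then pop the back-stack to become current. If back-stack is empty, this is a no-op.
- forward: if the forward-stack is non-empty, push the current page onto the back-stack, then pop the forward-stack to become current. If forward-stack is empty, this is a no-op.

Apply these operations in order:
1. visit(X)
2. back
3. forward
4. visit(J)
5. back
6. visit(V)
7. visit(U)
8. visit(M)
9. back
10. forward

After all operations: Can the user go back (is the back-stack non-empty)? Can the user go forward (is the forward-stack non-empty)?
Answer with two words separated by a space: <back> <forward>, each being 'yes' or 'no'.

Answer: yes no

Derivation:
After 1 (visit(X)): cur=X back=1 fwd=0
After 2 (back): cur=HOME back=0 fwd=1
After 3 (forward): cur=X back=1 fwd=0
After 4 (visit(J)): cur=J back=2 fwd=0
After 5 (back): cur=X back=1 fwd=1
After 6 (visit(V)): cur=V back=2 fwd=0
After 7 (visit(U)): cur=U back=3 fwd=0
After 8 (visit(M)): cur=M back=4 fwd=0
After 9 (back): cur=U back=3 fwd=1
After 10 (forward): cur=M back=4 fwd=0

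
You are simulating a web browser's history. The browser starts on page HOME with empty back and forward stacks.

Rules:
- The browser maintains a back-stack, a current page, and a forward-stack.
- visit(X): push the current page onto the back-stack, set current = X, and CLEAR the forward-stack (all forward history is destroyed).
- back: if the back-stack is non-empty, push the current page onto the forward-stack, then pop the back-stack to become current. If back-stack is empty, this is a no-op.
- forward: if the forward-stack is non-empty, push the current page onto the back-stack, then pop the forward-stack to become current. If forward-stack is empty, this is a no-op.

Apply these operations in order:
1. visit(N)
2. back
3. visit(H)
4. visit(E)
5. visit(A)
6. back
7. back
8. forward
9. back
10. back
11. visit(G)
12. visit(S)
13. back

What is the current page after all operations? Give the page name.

Answer: G

Derivation:
After 1 (visit(N)): cur=N back=1 fwd=0
After 2 (back): cur=HOME back=0 fwd=1
After 3 (visit(H)): cur=H back=1 fwd=0
After 4 (visit(E)): cur=E back=2 fwd=0
After 5 (visit(A)): cur=A back=3 fwd=0
After 6 (back): cur=E back=2 fwd=1
After 7 (back): cur=H back=1 fwd=2
After 8 (forward): cur=E back=2 fwd=1
After 9 (back): cur=H back=1 fwd=2
After 10 (back): cur=HOME back=0 fwd=3
After 11 (visit(G)): cur=G back=1 fwd=0
After 12 (visit(S)): cur=S back=2 fwd=0
After 13 (back): cur=G back=1 fwd=1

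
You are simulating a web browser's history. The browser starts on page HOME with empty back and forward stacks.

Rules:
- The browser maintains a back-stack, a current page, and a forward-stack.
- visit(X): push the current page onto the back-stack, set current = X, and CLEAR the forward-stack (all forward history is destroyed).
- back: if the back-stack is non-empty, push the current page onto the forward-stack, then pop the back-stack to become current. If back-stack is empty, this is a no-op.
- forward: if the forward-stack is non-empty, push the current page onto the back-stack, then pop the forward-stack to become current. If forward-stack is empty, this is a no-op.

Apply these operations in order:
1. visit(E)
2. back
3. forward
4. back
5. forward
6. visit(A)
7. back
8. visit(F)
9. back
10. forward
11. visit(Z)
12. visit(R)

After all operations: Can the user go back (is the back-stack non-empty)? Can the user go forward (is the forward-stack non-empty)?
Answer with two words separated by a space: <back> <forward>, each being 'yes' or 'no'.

After 1 (visit(E)): cur=E back=1 fwd=0
After 2 (back): cur=HOME back=0 fwd=1
After 3 (forward): cur=E back=1 fwd=0
After 4 (back): cur=HOME back=0 fwd=1
After 5 (forward): cur=E back=1 fwd=0
After 6 (visit(A)): cur=A back=2 fwd=0
After 7 (back): cur=E back=1 fwd=1
After 8 (visit(F)): cur=F back=2 fwd=0
After 9 (back): cur=E back=1 fwd=1
After 10 (forward): cur=F back=2 fwd=0
After 11 (visit(Z)): cur=Z back=3 fwd=0
After 12 (visit(R)): cur=R back=4 fwd=0

Answer: yes no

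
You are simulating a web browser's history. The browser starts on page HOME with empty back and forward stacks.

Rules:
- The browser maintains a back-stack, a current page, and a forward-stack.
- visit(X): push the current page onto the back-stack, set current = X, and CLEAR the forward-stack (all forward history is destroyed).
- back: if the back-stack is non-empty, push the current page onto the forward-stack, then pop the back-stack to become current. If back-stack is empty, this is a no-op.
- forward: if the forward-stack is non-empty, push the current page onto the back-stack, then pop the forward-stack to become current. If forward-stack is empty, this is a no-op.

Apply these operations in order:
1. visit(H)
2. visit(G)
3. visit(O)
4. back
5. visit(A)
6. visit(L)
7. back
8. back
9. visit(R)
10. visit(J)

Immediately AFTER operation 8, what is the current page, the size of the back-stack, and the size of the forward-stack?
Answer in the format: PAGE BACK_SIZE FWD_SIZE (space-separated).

After 1 (visit(H)): cur=H back=1 fwd=0
After 2 (visit(G)): cur=G back=2 fwd=0
After 3 (visit(O)): cur=O back=3 fwd=0
After 4 (back): cur=G back=2 fwd=1
After 5 (visit(A)): cur=A back=3 fwd=0
After 6 (visit(L)): cur=L back=4 fwd=0
After 7 (back): cur=A back=3 fwd=1
After 8 (back): cur=G back=2 fwd=2

G 2 2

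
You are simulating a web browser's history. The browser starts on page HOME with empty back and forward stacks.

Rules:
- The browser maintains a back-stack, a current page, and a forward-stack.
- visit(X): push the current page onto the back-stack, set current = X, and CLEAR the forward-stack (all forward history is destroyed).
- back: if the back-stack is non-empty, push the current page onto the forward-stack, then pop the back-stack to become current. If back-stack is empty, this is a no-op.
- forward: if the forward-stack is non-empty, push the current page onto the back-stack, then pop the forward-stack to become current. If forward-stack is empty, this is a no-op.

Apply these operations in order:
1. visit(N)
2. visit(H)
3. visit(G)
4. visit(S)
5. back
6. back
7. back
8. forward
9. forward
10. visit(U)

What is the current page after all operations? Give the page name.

Answer: U

Derivation:
After 1 (visit(N)): cur=N back=1 fwd=0
After 2 (visit(H)): cur=H back=2 fwd=0
After 3 (visit(G)): cur=G back=3 fwd=0
After 4 (visit(S)): cur=S back=4 fwd=0
After 5 (back): cur=G back=3 fwd=1
After 6 (back): cur=H back=2 fwd=2
After 7 (back): cur=N back=1 fwd=3
After 8 (forward): cur=H back=2 fwd=2
After 9 (forward): cur=G back=3 fwd=1
After 10 (visit(U)): cur=U back=4 fwd=0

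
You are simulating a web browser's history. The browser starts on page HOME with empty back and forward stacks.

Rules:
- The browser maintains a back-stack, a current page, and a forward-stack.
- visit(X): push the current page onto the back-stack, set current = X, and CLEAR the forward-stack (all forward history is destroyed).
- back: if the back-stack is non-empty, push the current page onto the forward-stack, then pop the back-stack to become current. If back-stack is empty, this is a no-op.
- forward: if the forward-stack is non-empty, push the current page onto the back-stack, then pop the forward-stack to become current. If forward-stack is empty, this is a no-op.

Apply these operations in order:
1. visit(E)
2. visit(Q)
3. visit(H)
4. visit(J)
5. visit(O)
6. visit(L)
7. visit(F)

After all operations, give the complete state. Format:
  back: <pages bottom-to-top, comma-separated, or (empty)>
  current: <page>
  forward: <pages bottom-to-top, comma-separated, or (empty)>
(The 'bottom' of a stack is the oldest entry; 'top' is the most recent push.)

After 1 (visit(E)): cur=E back=1 fwd=0
After 2 (visit(Q)): cur=Q back=2 fwd=0
After 3 (visit(H)): cur=H back=3 fwd=0
After 4 (visit(J)): cur=J back=4 fwd=0
After 5 (visit(O)): cur=O back=5 fwd=0
After 6 (visit(L)): cur=L back=6 fwd=0
After 7 (visit(F)): cur=F back=7 fwd=0

Answer: back: HOME,E,Q,H,J,O,L
current: F
forward: (empty)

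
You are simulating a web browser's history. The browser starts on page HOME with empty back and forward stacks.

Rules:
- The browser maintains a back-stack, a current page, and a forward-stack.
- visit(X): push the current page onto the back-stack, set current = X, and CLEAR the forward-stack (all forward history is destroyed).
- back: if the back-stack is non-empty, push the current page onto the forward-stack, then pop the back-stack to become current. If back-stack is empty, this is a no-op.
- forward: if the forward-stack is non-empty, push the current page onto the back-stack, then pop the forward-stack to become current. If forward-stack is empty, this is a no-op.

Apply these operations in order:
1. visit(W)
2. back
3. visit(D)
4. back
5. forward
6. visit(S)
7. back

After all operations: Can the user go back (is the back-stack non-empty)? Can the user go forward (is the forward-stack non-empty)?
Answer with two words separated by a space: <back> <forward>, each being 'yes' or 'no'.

Answer: yes yes

Derivation:
After 1 (visit(W)): cur=W back=1 fwd=0
After 2 (back): cur=HOME back=0 fwd=1
After 3 (visit(D)): cur=D back=1 fwd=0
After 4 (back): cur=HOME back=0 fwd=1
After 5 (forward): cur=D back=1 fwd=0
After 6 (visit(S)): cur=S back=2 fwd=0
After 7 (back): cur=D back=1 fwd=1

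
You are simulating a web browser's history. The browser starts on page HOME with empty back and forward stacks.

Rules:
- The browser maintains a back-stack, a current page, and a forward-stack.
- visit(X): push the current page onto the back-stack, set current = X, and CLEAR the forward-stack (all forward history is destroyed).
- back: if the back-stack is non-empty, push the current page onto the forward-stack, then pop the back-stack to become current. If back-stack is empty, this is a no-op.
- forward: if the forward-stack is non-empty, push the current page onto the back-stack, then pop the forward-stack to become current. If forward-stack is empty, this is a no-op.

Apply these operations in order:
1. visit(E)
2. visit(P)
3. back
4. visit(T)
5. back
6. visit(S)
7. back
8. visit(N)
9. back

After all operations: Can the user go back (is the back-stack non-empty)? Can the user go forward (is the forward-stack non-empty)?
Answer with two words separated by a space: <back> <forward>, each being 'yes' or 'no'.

Answer: yes yes

Derivation:
After 1 (visit(E)): cur=E back=1 fwd=0
After 2 (visit(P)): cur=P back=2 fwd=0
After 3 (back): cur=E back=1 fwd=1
After 4 (visit(T)): cur=T back=2 fwd=0
After 5 (back): cur=E back=1 fwd=1
After 6 (visit(S)): cur=S back=2 fwd=0
After 7 (back): cur=E back=1 fwd=1
After 8 (visit(N)): cur=N back=2 fwd=0
After 9 (back): cur=E back=1 fwd=1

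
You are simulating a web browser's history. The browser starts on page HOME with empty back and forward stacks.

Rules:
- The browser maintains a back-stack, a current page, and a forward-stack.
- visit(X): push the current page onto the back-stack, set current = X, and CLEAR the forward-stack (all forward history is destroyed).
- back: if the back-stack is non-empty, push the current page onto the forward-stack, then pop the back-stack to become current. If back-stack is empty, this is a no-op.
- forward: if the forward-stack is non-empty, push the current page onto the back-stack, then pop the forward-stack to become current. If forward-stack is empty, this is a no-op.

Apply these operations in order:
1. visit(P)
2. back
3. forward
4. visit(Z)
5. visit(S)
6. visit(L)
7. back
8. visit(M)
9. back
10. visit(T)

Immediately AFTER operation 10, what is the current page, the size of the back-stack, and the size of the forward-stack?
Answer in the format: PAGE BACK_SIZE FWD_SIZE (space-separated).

After 1 (visit(P)): cur=P back=1 fwd=0
After 2 (back): cur=HOME back=0 fwd=1
After 3 (forward): cur=P back=1 fwd=0
After 4 (visit(Z)): cur=Z back=2 fwd=0
After 5 (visit(S)): cur=S back=3 fwd=0
After 6 (visit(L)): cur=L back=4 fwd=0
After 7 (back): cur=S back=3 fwd=1
After 8 (visit(M)): cur=M back=4 fwd=0
After 9 (back): cur=S back=3 fwd=1
After 10 (visit(T)): cur=T back=4 fwd=0

T 4 0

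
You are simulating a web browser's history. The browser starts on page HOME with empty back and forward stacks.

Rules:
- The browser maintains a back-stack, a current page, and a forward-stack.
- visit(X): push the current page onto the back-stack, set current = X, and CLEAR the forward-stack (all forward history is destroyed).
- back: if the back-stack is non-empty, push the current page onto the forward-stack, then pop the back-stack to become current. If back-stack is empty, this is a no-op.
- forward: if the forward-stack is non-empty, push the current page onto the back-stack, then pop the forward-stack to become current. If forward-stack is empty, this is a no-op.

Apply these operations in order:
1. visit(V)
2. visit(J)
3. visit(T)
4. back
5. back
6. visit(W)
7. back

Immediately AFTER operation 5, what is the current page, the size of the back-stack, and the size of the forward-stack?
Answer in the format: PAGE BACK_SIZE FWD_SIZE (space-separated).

After 1 (visit(V)): cur=V back=1 fwd=0
After 2 (visit(J)): cur=J back=2 fwd=0
After 3 (visit(T)): cur=T back=3 fwd=0
After 4 (back): cur=J back=2 fwd=1
After 5 (back): cur=V back=1 fwd=2

V 1 2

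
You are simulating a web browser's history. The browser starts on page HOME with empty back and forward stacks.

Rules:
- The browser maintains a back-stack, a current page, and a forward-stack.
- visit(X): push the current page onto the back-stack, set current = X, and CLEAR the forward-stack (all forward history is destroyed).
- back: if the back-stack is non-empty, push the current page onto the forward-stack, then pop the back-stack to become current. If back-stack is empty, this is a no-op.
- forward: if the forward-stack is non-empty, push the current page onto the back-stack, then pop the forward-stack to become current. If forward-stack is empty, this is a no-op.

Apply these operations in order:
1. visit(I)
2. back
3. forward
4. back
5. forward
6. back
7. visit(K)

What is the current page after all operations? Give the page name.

Answer: K

Derivation:
After 1 (visit(I)): cur=I back=1 fwd=0
After 2 (back): cur=HOME back=0 fwd=1
After 3 (forward): cur=I back=1 fwd=0
After 4 (back): cur=HOME back=0 fwd=1
After 5 (forward): cur=I back=1 fwd=0
After 6 (back): cur=HOME back=0 fwd=1
After 7 (visit(K)): cur=K back=1 fwd=0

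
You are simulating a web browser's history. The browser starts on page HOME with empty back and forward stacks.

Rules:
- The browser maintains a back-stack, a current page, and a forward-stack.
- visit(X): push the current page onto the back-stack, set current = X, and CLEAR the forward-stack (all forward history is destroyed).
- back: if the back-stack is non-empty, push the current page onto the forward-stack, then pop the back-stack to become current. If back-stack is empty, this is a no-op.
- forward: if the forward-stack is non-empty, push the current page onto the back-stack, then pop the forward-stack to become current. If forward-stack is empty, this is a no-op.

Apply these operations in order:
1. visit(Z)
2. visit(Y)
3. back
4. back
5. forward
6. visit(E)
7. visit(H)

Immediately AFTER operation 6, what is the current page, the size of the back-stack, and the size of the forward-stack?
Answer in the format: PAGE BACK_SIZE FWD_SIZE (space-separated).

After 1 (visit(Z)): cur=Z back=1 fwd=0
After 2 (visit(Y)): cur=Y back=2 fwd=0
After 3 (back): cur=Z back=1 fwd=1
After 4 (back): cur=HOME back=0 fwd=2
After 5 (forward): cur=Z back=1 fwd=1
After 6 (visit(E)): cur=E back=2 fwd=0

E 2 0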